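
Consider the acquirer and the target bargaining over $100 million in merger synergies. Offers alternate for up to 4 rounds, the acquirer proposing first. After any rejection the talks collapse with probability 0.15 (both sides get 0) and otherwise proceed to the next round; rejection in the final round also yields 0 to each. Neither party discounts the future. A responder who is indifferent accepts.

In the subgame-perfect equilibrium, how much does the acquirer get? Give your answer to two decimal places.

Round 4 (the target proposes): rejection yields 0 for the acquirer; the target offers 0 and keeps 100.
Round 3 (the acquirer proposes): rejecting gives the target an expected 0.85 × 100 = 85; the acquirer offers that and keeps 15.
Round 2 (the target proposes): rejecting gives the acquirer an expected 0.85 × 15 = 12.75, so the target offers 12.75, keeping 87.25.
Round 1 (the acquirer proposes): rejecting gives the target an expected 0.85 × 87.25 = 74.1625. The acquirer offers 74.1625 and keeps 100 − 74.1625 = 25.8375.

25.84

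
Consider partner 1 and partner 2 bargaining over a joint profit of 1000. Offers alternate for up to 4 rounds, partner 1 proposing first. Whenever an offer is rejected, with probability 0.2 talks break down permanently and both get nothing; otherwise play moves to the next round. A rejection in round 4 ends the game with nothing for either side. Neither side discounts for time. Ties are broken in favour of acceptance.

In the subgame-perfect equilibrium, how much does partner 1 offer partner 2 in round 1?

672

Round 4 (partner 2 proposes): rejection yields 0 for partner 1; partner 2 offers 0 and keeps 1000.
Round 3 (partner 1 proposes): rejecting gives partner 2 an expected 0.8 × 1000 = 800, so partner 1 offers 800, keeping 200.
Round 2 (partner 2 proposes): rejecting gives partner 1 an expected 0.8 × 200 = 160; partner 2 offers that and keeps 840.
Round 1 (partner 1 proposes): rejecting gives partner 2 an expected 0.8 × 840 = 672, so partner 1 offers 672, keeping 328.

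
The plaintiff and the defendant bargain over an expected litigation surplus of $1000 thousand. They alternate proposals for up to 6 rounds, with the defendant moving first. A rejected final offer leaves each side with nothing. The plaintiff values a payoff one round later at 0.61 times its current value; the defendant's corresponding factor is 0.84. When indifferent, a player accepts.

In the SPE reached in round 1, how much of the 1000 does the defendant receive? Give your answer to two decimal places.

692.23

Round 6 (the plaintiff proposes): the defendant will accept anything ≥ 0, so the plaintiff offers 0 and keeps 1000.
Round 5 (the defendant proposes): the plaintiff can get 1000 next round, worth 0.61 × 1000 = 610 now. The defendant offers 610 and keeps 1000 − 610 = 390.
Round 4 (the plaintiff proposes): the defendant can get 390 next round, worth 0.84 × 390 = 327.6 now. The plaintiff offers 327.6 and keeps 1000 − 327.6 = 672.4.
Round 3 (the defendant proposes): the plaintiff can get 672.4 next round, worth 0.61 × 672.4 = 410.164 now. The defendant offers 410.164 and keeps 1000 − 410.164 = 589.836.
Round 2 (the plaintiff proposes): the defendant can get 589.836 next round, worth 0.84 × 589.836 = 495.46224 now. The plaintiff offers 495.46224 and keeps 1000 − 495.46224 = 504.53776.
Round 1 (the defendant proposes): the plaintiff can get 504.53776 next round, worth 0.61 × 504.53776 = 307.7680336 now. The defendant offers 307.7680336 and keeps 1000 − 307.7680336 = 692.2319664.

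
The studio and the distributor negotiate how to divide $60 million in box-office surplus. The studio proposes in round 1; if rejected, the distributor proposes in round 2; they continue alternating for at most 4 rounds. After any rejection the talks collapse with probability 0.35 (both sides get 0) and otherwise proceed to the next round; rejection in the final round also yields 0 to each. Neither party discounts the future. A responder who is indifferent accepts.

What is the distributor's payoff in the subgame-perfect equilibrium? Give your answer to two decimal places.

Round 4 (the distributor proposes): rejection yields 0 for the studio; the distributor offers 0 and keeps 60.
Round 3 (the studio proposes): rejecting gives the distributor an expected 0.65 × 60 = 39. The studio offers 39 and keeps 60 − 39 = 21.
Round 2 (the distributor proposes): rejecting gives the studio an expected 0.65 × 21 = 13.65, so the distributor offers 13.65, keeping 46.35.
Round 1 (the studio proposes): rejecting gives the distributor an expected 0.65 × 46.35 = 30.1275; the studio offers that and keeps 29.8725.

30.13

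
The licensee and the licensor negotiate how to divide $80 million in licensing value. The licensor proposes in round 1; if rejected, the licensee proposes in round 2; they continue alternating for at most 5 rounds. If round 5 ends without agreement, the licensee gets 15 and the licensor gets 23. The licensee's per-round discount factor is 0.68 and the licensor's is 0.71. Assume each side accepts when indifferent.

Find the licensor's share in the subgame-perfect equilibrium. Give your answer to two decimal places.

Round 5 (the licensor proposes): the licensee gets 15 if talks fail, so the licensor offers 15 and keeps 65.
Round 4 (the licensee proposes): the licensor can get 65 next round, worth 0.71 × 65 = 46.15 now, so the licensee offers 46.15, keeping 33.85.
Round 3 (the licensor proposes): the licensee can get 33.85 next round, worth 0.68 × 33.85 = 23.018 now. The licensor offers 23.018 and keeps 80 − 23.018 = 56.982.
Round 2 (the licensee proposes): the licensor can get 56.982 next round, worth 0.71 × 56.982 = 40.45722 now; the licensee offers that and keeps 39.54278.
Round 1 (the licensor proposes): the licensee can get 39.54278 next round, worth 0.68 × 39.54278 = 26.8890904 now; the licensor offers that and keeps 53.1109096.

53.11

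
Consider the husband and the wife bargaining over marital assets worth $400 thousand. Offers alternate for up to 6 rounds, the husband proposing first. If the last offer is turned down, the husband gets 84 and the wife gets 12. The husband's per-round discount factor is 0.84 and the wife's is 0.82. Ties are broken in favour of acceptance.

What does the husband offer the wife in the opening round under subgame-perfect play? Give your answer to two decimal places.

Round 6 (the wife proposes): the husband gets 84 if talks fail, so the wife offers 84 and keeps 316.
Round 5 (the husband proposes): the wife can get 316 next round, worth 0.82 × 316 = 259.12 now; the husband offers that and keeps 140.88.
Round 4 (the wife proposes): the husband can get 140.88 next round, worth 0.84 × 140.88 = 118.3392 now, so the wife offers 118.3392, keeping 281.6608.
Round 3 (the husband proposes): the wife can get 281.6608 next round, worth 0.82 × 281.6608 = 230.961856 now; the husband offers that and keeps 169.038144.
Round 2 (the wife proposes): the husband can get 169.038144 next round, worth 0.84 × 169.038144 = 141.99204096 now. The wife offers 141.99204096 and keeps 400 − 141.99204096 = 258.00795904.
Round 1 (the husband proposes): the wife can get 258.00795904 next round, worth 0.82 × 258.00795904 = 211.5665264128 now. The husband offers 211.5665264128 and keeps 400 − 211.5665264128 = 188.4334735872.

211.57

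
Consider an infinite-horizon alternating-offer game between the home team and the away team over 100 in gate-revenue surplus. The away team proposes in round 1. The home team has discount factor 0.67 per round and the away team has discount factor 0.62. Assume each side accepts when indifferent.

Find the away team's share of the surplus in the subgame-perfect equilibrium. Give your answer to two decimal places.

56.45

When the away team proposes, the home team accepts any offer worth at least 0.67 times what the home team would get by proposing next round; and vice versa.
This gives x = 100 − 0.67y and y = 100 − 0.62x, where x and y are each side's share when it proposes.
Hence (1 − 0.67·0.62)x = 100(1 − 0.67), i.e. 0.5846·x = 33.
x ≈ 56.4489; the home team's share is 100 − x ≈ 43.5511.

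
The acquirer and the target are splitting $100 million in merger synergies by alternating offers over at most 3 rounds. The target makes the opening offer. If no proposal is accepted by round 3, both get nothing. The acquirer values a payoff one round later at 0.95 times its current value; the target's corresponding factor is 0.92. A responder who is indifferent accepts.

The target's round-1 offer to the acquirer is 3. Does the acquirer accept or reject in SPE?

Reject

Round 3 (the target proposes): rejection yields 0 for the acquirer; the target offers 0 and keeps 100.
Round 2 (the acquirer proposes): the target can get 100 next round, worth 0.92 × 100 = 92 now. The acquirer offers 92 and keeps 100 − 92 = 8.
So by rejecting in round 1, the acquirer gets 8 next round, worth 0.95 × 8 = 7.6 now.
Offer 3 < 7.6, so the acquirer rejects.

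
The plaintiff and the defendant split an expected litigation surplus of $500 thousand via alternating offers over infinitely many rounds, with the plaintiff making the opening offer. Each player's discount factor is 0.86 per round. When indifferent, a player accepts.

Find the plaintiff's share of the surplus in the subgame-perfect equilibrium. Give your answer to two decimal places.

268.82

When the plaintiff proposes, the defendant accepts any offer worth at least 0.86 times what the defendant would get by proposing next round; and vice versa.
This gives x = 500 − 0.86y and y = 500 − 0.86x, where x and y are each side's share when it proposes.
Hence (1 − 0.86·0.86)x = 500(1 − 0.86), i.e. 0.2604·x = 70.
x ≈ 268.8172; the defendant's share is 500 − x ≈ 231.1828.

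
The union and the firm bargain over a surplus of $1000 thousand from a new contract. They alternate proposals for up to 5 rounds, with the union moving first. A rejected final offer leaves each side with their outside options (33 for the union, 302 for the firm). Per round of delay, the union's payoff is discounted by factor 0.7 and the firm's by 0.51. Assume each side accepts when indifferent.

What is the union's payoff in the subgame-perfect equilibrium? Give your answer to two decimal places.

Round 5 (the union proposes): the firm gets 302 if talks fail, so the union offers 302 and keeps 698.
Round 4 (the firm proposes): the union can get 698 next round, worth 0.7 × 698 = 488.6 now. The firm offers 488.6 and keeps 1000 − 488.6 = 511.4.
Round 3 (the union proposes): the firm can get 511.4 next round, worth 0.51 × 511.4 = 260.814 now. The union offers 260.814 and keeps 1000 − 260.814 = 739.186.
Round 2 (the firm proposes): the union can get 739.186 next round, worth 0.7 × 739.186 = 517.4302 now, so the firm offers 517.4302, keeping 482.5698.
Round 1 (the union proposes): the firm can get 482.5698 next round, worth 0.51 × 482.5698 = 246.110598 now; the union offers that and keeps 753.889402.

753.89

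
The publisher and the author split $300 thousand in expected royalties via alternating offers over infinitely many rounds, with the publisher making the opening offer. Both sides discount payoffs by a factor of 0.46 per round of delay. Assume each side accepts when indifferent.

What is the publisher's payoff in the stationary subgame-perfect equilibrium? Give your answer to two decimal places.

205.48

Let x be the publisher's share when the publisher proposes and y be the author's share when the author proposes.
The author accepts iff offered ≥ 0.46·y, so x = 300 − 0.46y. Symmetrically y = 300 − 0.46x.
Substituting: x = 300 − 0.46(300 − 0.46x), giving x(1 − 0.46·0.46) = 300(1 − 0.46).
So x = 300 × 0.54 / 0.7884 ≈ 205.4795, and the author receives 300 − x ≈ 94.5205.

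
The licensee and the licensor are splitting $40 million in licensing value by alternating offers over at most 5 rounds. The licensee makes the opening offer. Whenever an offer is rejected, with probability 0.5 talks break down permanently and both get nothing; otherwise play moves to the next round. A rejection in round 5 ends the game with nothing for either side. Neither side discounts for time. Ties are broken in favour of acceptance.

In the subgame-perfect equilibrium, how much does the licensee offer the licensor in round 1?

12.5

Round 5 (the licensee proposes): rejection yields 0 for the licensor; the licensee offers 0 and keeps 40.
Round 4 (the licensor proposes): rejecting gives the licensee an expected 0.5 × 40 = 20, so the licensor offers 20, keeping 20.
Round 3 (the licensee proposes): rejecting gives the licensor an expected 0.5 × 20 = 10, so the licensee offers 10, keeping 30.
Round 2 (the licensor proposes): rejecting gives the licensee an expected 0.5 × 30 = 15. The licensor offers 15 and keeps 40 − 15 = 25.
Round 1 (the licensee proposes): rejecting gives the licensor an expected 0.5 × 25 = 12.5. The licensee offers 12.5 and keeps 40 − 12.5 = 27.5.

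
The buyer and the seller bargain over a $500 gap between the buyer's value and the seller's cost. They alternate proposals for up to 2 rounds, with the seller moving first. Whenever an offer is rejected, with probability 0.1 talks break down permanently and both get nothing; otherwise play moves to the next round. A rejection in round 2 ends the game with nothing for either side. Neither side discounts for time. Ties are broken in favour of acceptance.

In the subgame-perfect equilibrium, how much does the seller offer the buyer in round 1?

450

By backward induction:
Round 2 (the buyer proposes): the seller will accept anything ≥ 0, so the buyer offers 0 and keeps 500.
Round 1 (the seller proposes): rejecting gives the buyer an expected 0.9 × 500 = 450. The seller offers 450 and keeps 500 − 450 = 50.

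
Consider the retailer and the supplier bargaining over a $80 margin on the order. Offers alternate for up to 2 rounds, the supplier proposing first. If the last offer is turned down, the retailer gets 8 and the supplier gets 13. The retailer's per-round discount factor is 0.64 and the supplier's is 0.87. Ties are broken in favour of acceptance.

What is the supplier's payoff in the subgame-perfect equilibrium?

37.12

By backward induction:
Round 2 (the retailer proposes): the supplier gets 13 if talks fail, so the retailer offers 13 and keeps 67.
Round 1 (the supplier proposes): the retailer can get 67 next round, worth 0.64 × 67 = 42.88 now. The supplier offers 42.88 and keeps 80 − 42.88 = 37.12.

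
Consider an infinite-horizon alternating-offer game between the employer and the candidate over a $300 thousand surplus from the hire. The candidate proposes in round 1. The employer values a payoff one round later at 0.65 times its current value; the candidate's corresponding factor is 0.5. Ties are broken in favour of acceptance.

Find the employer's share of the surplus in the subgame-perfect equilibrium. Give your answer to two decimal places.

144.44

Let x be the candidate's share when the candidate proposes and y be the employer's share when the employer proposes.
The employer accepts iff offered ≥ 0.65·y, so x = 300 − 0.65y. Symmetrically y = 300 − 0.5x.
Substituting: x = 300 − 0.65(300 − 0.5x), giving x(1 − 0.5·0.65) = 300(1 − 0.65).
So x = 300 × 0.35 / 0.675 ≈ 155.5556, and the employer receives 300 − x ≈ 144.4444.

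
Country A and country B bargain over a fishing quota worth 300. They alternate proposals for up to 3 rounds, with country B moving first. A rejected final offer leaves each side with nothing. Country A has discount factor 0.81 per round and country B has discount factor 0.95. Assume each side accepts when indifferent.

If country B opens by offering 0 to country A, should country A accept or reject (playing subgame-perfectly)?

Round 3 (country B proposes): rejection yields 0 for country A; country B offers 0 and keeps 300.
Round 2 (country A proposes): country B can get 300 next round, worth 0.95 × 300 = 285 now, so country A offers 285, keeping 15.
So by rejecting in round 1, country A gets 15 next round, worth 0.81 × 15 = 12.15 now.
Offer 0 < 12.15, so country A rejects.

Reject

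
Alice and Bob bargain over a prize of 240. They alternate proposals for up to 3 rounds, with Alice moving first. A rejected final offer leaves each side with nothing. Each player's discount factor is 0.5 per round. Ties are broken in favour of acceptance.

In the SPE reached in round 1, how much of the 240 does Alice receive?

Work backward from the last round.
Round 3 (Alice proposes): rejection yields 0 for Bob; Alice offers 0 and keeps 240.
Round 2 (Bob proposes): Alice can get 240 next round, worth 0.5 × 240 = 120 now, so Bob offers 120, keeping 120.
Round 1 (Alice proposes): Bob can get 120 next round, worth 0.5 × 120 = 60 now; Alice offers that and keeps 180.

180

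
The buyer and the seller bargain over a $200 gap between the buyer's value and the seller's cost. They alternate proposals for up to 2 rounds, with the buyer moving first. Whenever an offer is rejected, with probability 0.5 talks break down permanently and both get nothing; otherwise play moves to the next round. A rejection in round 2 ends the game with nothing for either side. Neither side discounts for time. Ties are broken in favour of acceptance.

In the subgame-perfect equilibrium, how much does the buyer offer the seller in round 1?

By backward induction:
Round 2 (the seller proposes): rejection yields 0 for the buyer; the seller offers 0 and keeps 200.
Round 1 (the buyer proposes): rejecting gives the seller an expected 0.5 × 200 = 100; the buyer offers that and keeps 100.

100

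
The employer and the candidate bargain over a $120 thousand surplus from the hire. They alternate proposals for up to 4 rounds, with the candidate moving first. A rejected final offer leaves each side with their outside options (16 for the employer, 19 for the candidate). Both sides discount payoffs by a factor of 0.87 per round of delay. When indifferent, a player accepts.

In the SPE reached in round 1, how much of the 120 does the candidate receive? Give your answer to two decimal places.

39.92

Work backward from the last round.
Round 4 (the employer proposes): the candidate gets 19 if talks fail, so the employer offers 19 and keeps 101.
Round 3 (the candidate proposes): the employer can get 101 next round, worth 0.87 × 101 = 87.87 now; the candidate offers that and keeps 32.13.
Round 2 (the employer proposes): the candidate can get 32.13 next round, worth 0.87 × 32.13 = 27.9531 now; the employer offers that and keeps 92.0469.
Round 1 (the candidate proposes): the employer can get 92.0469 next round, worth 0.87 × 92.0469 = 80.080803 now, so the candidate offers 80.080803, keeping 39.919197.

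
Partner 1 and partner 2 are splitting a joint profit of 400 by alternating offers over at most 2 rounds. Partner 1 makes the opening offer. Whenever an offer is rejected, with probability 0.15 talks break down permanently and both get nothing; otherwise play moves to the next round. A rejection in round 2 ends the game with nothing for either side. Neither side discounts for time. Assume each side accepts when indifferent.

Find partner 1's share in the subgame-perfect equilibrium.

Round 2 (partner 2 proposes): partner 1 will accept anything ≥ 0, so partner 2 offers 0 and keeps 400.
Round 1 (partner 1 proposes): rejecting gives partner 2 an expected 0.85 × 400 = 340, so partner 1 offers 340, keeping 60.

60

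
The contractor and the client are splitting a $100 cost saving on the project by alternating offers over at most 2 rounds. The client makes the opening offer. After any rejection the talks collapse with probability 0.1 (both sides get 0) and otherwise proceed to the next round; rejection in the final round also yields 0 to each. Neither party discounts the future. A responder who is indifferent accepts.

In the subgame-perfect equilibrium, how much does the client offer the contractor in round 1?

By backward induction:
Round 2 (the contractor proposes): the client will accept anything ≥ 0, so the contractor offers 0 and keeps 100.
Round 1 (the client proposes): rejecting gives the contractor an expected 0.9 × 100 = 90, so the client offers 90, keeping 10.

90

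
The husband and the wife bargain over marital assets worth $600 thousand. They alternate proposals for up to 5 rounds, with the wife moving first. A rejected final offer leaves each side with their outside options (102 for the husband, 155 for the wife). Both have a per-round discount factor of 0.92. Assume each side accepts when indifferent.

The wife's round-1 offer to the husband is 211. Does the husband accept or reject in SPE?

Round 5 (the wife proposes): the husband gets 102 if talks fail, so the wife offers 102 and keeps 498.
Round 4 (the husband proposes): the wife can get 498 next round, worth 0.92 × 498 = 458.16 now. The husband offers 458.16 and keeps 600 − 458.16 = 141.84.
Round 3 (the wife proposes): the husband can get 141.84 next round, worth 0.92 × 141.84 = 130.4928 now, so the wife offers 130.4928, keeping 469.5072.
Round 2 (the husband proposes): the wife can get 469.5072 next round, worth 0.92 × 469.5072 = 431.946624 now, so the husband offers 431.946624, keeping 168.053376.
So by rejecting in round 1, the husband gets 168.053376 next round, worth 0.92 × 168.053376 = 154.60910592 now.
Offer 211 ≥ 154.60910592, so the husband accepts.

Accept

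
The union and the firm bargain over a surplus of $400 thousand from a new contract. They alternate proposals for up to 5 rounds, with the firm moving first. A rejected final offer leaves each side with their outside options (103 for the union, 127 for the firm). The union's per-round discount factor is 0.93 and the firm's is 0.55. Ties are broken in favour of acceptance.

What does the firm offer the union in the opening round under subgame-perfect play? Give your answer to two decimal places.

279.97

Round 5 (the firm proposes): the union gets 103 if talks fail, so the firm offers 103 and keeps 297.
Round 4 (the union proposes): the firm can get 297 next round, worth 0.55 × 297 = 163.35 now, so the union offers 163.35, keeping 236.65.
Round 3 (the firm proposes): the union can get 236.65 next round, worth 0.93 × 236.65 = 220.0845 now; the firm offers that and keeps 179.9155.
Round 2 (the union proposes): the firm can get 179.9155 next round, worth 0.55 × 179.9155 = 98.953525 now. The union offers 98.953525 and keeps 400 − 98.953525 = 301.046475.
Round 1 (the firm proposes): the union can get 301.046475 next round, worth 0.93 × 301.046475 = 279.97322175 now. The firm offers 279.97322175 and keeps 400 − 279.97322175 = 120.02677825.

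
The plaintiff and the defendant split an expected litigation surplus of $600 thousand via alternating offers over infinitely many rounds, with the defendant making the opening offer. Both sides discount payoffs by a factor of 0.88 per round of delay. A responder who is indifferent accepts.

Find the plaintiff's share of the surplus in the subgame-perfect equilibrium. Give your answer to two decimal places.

When the defendant proposes, the plaintiff accepts any offer worth at least 0.88 times what the plaintiff would get by proposing next round; and vice versa.
This gives x = 600 − 0.88y and y = 600 − 0.88x, where x and y are each side's share when it proposes.
Hence (1 − 0.88·0.88)x = 600(1 − 0.88), i.e. 0.2256·x = 72.
x ≈ 319.1489; the plaintiff's share is 600 − x ≈ 280.8511.

280.85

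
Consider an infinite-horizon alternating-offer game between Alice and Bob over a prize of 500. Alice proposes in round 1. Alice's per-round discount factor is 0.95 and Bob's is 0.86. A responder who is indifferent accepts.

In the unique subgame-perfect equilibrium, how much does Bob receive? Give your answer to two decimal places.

117.49

In a stationary SPE each proposer offers the other exactly their discounted continuation value.
If Alice keeps x when proposing and Bob keeps y when proposing, then x = 500 − 0.86y and y = 500 − 0.95x.
Solving: x = 500(1 − 0.86) / (1 − 0.95·0.86) = 70 / 0.183 ≈ 382.5137.
Bob gets 500 − 382.5137 ≈ 117.4863.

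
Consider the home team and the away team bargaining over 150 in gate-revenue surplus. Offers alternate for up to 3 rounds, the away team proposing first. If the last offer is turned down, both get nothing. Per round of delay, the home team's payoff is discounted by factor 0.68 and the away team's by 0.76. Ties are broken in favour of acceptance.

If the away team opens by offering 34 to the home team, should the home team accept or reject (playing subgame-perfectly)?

Accept

Work out the home team's continuation value if the offer is rejected.
Round 3 (the away team proposes): rejection yields 0 for the home team; the away team offers 0 and keeps 150.
Round 2 (the home team proposes): the away team can get 150 next round, worth 0.76 × 150 = 114 now, so the home team offers 114, keeping 36.
So by rejecting in round 1, the home team gets 36 next round, worth 0.68 × 36 = 24.48 now.
Offer 34 ≥ 24.48, so the home team accepts.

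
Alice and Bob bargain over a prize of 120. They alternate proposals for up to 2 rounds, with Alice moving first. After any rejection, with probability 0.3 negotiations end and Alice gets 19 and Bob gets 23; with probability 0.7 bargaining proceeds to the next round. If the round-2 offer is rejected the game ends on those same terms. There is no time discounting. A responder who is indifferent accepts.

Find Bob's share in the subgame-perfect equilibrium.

By backward induction:
Round 2 (Bob proposes): Alice gets 19 if talks fail, so Bob offers 19 and keeps 101.
Round 1 (Alice proposes): rejecting gives Bob an expected 0.7 × 101 + 0.3 × 23 = 77.6. Alice offers 77.6 and keeps 120 − 77.6 = 42.4.

77.6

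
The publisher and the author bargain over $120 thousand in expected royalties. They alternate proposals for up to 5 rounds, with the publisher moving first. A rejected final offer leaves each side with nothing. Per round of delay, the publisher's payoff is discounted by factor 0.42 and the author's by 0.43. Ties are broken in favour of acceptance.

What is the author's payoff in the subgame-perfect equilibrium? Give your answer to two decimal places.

Round 5 (the publisher proposes): the author will accept anything ≥ 0, so the publisher offers 0 and keeps 120.
Round 4 (the author proposes): the publisher can get 120 next round, worth 0.42 × 120 = 50.4 now; the author offers that and keeps 69.6.
Round 3 (the publisher proposes): the author can get 69.6 next round, worth 0.43 × 69.6 = 29.928 now. The publisher offers 29.928 and keeps 120 − 29.928 = 90.072.
Round 2 (the author proposes): the publisher can get 90.072 next round, worth 0.42 × 90.072 = 37.83024 now; the author offers that and keeps 82.16976.
Round 1 (the publisher proposes): the author can get 82.16976 next round, worth 0.43 × 82.16976 = 35.3329968 now. The publisher offers 35.3329968 and keeps 120 − 35.3329968 = 84.6670032.

35.33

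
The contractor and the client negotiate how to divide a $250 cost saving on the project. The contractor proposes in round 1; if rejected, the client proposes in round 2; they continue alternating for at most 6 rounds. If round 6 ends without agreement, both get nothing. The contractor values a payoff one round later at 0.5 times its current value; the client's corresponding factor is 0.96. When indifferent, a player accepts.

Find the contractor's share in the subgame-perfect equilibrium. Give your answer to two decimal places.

17.10

Round 6 (the client proposes): rejection yields 0 for the contractor; the client offers 0 and keeps 250.
Round 5 (the contractor proposes): the client can get 250 next round, worth 0.96 × 250 = 240 now. The contractor offers 240 and keeps 250 − 240 = 10.
Round 4 (the client proposes): the contractor can get 10 next round, worth 0.5 × 10 = 5 now, so the client offers 5, keeping 245.
Round 3 (the contractor proposes): the client can get 245 next round, worth 0.96 × 245 = 235.2 now, so the contractor offers 235.2, keeping 14.8.
Round 2 (the client proposes): the contractor can get 14.8 next round, worth 0.5 × 14.8 = 7.4 now; the client offers that and keeps 242.6.
Round 1 (the contractor proposes): the client can get 242.6 next round, worth 0.96 × 242.6 = 232.896 now, so the contractor offers 232.896, keeping 17.104.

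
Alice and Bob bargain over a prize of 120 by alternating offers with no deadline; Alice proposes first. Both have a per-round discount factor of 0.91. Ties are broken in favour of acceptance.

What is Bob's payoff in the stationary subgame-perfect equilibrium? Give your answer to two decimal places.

In a stationary SPE each proposer offers the other exactly their discounted continuation value.
If Alice keeps x when proposing and Bob keeps y when proposing, then x = 120 − 0.91y and y = 120 − 0.91x.
Solving: x = 120(1 − 0.91) / (1 − 0.91·0.91) = 10.8 / 0.1719 ≈ 62.8272.
Bob gets 120 − 62.8272 ≈ 57.1728.

57.17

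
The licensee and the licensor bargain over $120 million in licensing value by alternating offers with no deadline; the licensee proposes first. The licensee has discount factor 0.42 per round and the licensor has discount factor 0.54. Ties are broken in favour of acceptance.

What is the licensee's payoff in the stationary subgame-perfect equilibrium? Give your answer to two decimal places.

Let x be the licensee's share when the licensee proposes and y be the licensor's share when the licensor proposes.
The licensor accepts iff offered ≥ 0.54·y, so x = 120 − 0.54y. Symmetrically y = 120 − 0.42x.
Substituting: x = 120 − 0.54(120 − 0.42x), giving x(1 − 0.42·0.54) = 120(1 − 0.54).
So x = 120 × 0.46 / 0.7732 ≈ 71.3916, and the licensor receives 120 − x ≈ 48.6084.

71.39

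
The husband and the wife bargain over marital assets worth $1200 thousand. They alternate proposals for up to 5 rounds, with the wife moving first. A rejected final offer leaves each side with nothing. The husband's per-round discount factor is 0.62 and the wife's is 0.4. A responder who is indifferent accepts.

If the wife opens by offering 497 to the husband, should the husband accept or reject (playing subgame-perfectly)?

Reject

Round 5 (the wife proposes): rejection yields 0 for the husband; the wife offers 0 and keeps 1200.
Round 4 (the husband proposes): the wife can get 1200 next round, worth 0.4 × 1200 = 480 now; the husband offers that and keeps 720.
Round 3 (the wife proposes): the husband can get 720 next round, worth 0.62 × 720 = 446.4 now. The wife offers 446.4 and keeps 1200 − 446.4 = 753.6.
Round 2 (the husband proposes): the wife can get 753.6 next round, worth 0.4 × 753.6 = 301.44 now, so the husband offers 301.44, keeping 898.56.
So by rejecting in round 1, the husband gets 898.56 next round, worth 0.62 × 898.56 = 557.1072 now.
Offer 497 < 557.1072, so the husband rejects.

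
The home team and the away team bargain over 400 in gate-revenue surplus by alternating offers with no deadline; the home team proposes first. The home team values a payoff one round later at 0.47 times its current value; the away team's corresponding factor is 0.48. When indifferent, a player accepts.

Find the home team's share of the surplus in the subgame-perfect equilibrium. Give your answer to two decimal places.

268.60

In a stationary SPE each proposer offers the other exactly their discounted continuation value.
If the home team keeps x when proposing and the away team keeps y when proposing, then x = 400 − 0.48y and y = 400 − 0.47x.
Solving: x = 400(1 − 0.48) / (1 − 0.47·0.48) = 208 / 0.7744 ≈ 268.5950.
The away team gets 400 − 268.5950 ≈ 131.4050.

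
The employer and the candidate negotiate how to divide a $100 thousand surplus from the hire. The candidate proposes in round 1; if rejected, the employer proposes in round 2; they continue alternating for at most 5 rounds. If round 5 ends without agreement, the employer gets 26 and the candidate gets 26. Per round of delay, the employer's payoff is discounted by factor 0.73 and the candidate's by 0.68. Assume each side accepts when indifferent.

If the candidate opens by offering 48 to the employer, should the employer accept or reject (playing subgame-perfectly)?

Work out the employer's continuation value if the offer is rejected.
Round 5 (the candidate proposes): the employer gets 26 if talks fail, so the candidate offers 26 and keeps 74.
Round 4 (the employer proposes): the candidate can get 74 next round, worth 0.68 × 74 = 50.32 now, so the employer offers 50.32, keeping 49.68.
Round 3 (the candidate proposes): the employer can get 49.68 next round, worth 0.73 × 49.68 = 36.2664 now; the candidate offers that and keeps 63.7336.
Round 2 (the employer proposes): the candidate can get 63.7336 next round, worth 0.68 × 63.7336 = 43.338848 now. The employer offers 43.338848 and keeps 100 − 43.338848 = 56.661152.
So by rejecting in round 1, the employer gets 56.661152 next round, worth 0.73 × 56.661152 = 41.36264096 now.
Offer 48 ≥ 41.36264096, so the employer accepts.

Accept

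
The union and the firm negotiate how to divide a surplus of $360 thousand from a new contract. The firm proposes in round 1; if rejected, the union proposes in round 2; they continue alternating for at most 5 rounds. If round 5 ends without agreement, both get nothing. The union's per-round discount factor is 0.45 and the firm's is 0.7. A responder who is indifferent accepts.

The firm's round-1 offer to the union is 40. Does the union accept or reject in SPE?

Round 5 (the firm proposes): the union will accept anything ≥ 0, so the firm offers 0 and keeps 360.
Round 4 (the union proposes): the firm can get 360 next round, worth 0.7 × 360 = 252 now, so the union offers 252, keeping 108.
Round 3 (the firm proposes): the union can get 108 next round, worth 0.45 × 108 = 48.6 now, so the firm offers 48.6, keeping 311.4.
Round 2 (the union proposes): the firm can get 311.4 next round, worth 0.7 × 311.4 = 217.98 now; the union offers that and keeps 142.02.
So by rejecting in round 1, the union gets 142.02 next round, worth 0.45 × 142.02 = 63.909 now.
Offer 40 < 63.909, so the union rejects.

Reject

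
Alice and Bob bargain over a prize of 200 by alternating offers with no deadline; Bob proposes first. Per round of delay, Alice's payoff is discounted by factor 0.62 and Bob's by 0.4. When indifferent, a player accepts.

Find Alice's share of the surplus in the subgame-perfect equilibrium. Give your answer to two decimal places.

98.94

In a stationary SPE each proposer offers the other exactly their discounted continuation value.
If Bob keeps x when proposing and Alice keeps y when proposing, then x = 200 − 0.62y and y = 200 − 0.4x.
Solving: x = 200(1 − 0.62) / (1 − 0.4·0.62) = 76 / 0.752 ≈ 101.0638.
Alice gets 200 − 101.0638 ≈ 98.9362.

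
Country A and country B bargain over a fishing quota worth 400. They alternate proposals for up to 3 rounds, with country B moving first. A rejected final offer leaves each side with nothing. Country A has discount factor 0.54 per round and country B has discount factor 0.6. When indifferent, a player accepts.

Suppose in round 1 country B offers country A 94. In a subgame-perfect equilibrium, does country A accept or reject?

Round 3 (country B proposes): rejection yields 0 for country A; country B offers 0 and keeps 400.
Round 2 (country A proposes): country B can get 400 next round, worth 0.6 × 400 = 240 now; country A offers that and keeps 160.
So by rejecting in round 1, country A gets 160 next round, worth 0.54 × 160 = 86.4 now.
Offer 94 ≥ 86.4, so country A accepts.

Accept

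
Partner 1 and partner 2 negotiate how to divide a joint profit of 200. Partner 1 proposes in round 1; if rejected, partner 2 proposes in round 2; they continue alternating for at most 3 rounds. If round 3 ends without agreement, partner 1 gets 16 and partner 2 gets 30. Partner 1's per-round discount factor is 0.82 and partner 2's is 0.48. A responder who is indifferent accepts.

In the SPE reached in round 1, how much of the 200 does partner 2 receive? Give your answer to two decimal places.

Round 3 (partner 1 proposes): partner 2 gets 30 if talks fail, so partner 1 offers 30 and keeps 170.
Round 2 (partner 2 proposes): partner 1 can get 170 next round, worth 0.82 × 170 = 139.4 now. Partner 2 offers 139.4 and keeps 200 − 139.4 = 60.6.
Round 1 (partner 1 proposes): partner 2 can get 60.6 next round, worth 0.48 × 60.6 = 29.088 now; partner 1 offers that and keeps 170.912.

29.09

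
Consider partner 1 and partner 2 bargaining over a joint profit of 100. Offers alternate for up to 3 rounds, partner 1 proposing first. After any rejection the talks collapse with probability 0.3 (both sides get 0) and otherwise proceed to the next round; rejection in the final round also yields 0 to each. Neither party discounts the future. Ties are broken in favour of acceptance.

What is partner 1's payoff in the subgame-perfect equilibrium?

By backward induction:
Round 3 (partner 1 proposes): rejection yields 0 for partner 2; partner 1 offers 0 and keeps 100.
Round 2 (partner 2 proposes): rejecting gives partner 1 an expected 0.7 × 100 = 70; partner 2 offers that and keeps 30.
Round 1 (partner 1 proposes): rejecting gives partner 2 an expected 0.7 × 30 = 21, so partner 1 offers 21, keeping 79.

79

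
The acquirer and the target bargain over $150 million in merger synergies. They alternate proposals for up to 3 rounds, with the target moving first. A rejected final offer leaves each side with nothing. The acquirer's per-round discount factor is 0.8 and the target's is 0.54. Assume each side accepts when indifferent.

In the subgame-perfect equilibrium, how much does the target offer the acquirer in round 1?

Round 3 (the target proposes): rejection yields 0 for the acquirer; the target offers 0 and keeps 150.
Round 2 (the acquirer proposes): the target can get 150 next round, worth 0.54 × 150 = 81 now; the acquirer offers that and keeps 69.
Round 1 (the target proposes): the acquirer can get 69 next round, worth 0.8 × 69 = 55.2 now; the target offers that and keeps 94.8.

55.2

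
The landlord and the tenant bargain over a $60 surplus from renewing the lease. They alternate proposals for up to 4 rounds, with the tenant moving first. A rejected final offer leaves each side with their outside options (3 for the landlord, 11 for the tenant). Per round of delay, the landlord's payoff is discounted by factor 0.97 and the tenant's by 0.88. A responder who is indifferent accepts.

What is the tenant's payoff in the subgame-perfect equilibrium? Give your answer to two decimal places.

Work backward from the last round.
Round 4 (the landlord proposes): the tenant gets 11 if talks fail, so the landlord offers 11 and keeps 49.
Round 3 (the tenant proposes): the landlord can get 49 next round, worth 0.97 × 49 = 47.53 now, so the tenant offers 47.53, keeping 12.47.
Round 2 (the landlord proposes): the tenant can get 12.47 next round, worth 0.88 × 12.47 = 10.9736 now. The landlord offers 10.9736 and keeps 60 − 10.9736 = 49.0264.
Round 1 (the tenant proposes): the landlord can get 49.0264 next round, worth 0.97 × 49.0264 = 47.555608 now; the tenant offers that and keeps 12.444392.

12.44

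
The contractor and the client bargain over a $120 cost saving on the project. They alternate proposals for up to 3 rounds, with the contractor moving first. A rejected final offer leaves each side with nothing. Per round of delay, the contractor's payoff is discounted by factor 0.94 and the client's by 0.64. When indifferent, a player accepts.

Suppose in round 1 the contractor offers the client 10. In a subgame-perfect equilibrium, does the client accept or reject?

Accept

Work out the client's continuation value if the offer is rejected.
Round 3 (the contractor proposes): the client will accept anything ≥ 0, so the contractor offers 0 and keeps 120.
Round 2 (the client proposes): the contractor can get 120 next round, worth 0.94 × 120 = 112.8 now; the client offers that and keeps 7.2.
So by rejecting in round 1, the client gets 7.2 next round, worth 0.64 × 7.2 = 4.608 now.
Offer 10 ≥ 4.608, so the client accepts.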